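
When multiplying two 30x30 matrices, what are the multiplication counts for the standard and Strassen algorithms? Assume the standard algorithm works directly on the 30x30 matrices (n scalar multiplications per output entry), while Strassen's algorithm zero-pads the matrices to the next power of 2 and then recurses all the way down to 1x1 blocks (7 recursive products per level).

Matrix multiplication for 30x30 matrices:

Strassen's algorithm requires power-of-2 dimensions. Pad 30x30 to 32x32 (next power of 2).

Standard algorithm: 30^3 = 27000 multiplications
Strassen's algorithm: 7^(log2(32)) = 7^5 = 16807 multiplications
Savings: 27000 - 16807 = 10193 multiplications

Standard: 27000 multiplications (30^3). Strassen: 16807 multiplications (7^5, after padding to 32x32). Strassen reduces 8 recursive multiplications to 7 at each level.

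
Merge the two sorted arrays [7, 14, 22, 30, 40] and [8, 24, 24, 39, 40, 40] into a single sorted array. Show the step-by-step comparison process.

Merging process:

Compare 7 vs 8: take 7 from left. Merged: [7]
Compare 14 vs 8: take 8 from right. Merged: [7, 8]
Compare 14 vs 24: take 14 from left. Merged: [7, 8, 14]
Compare 22 vs 24: take 22 from left. Merged: [7, 8, 14, 22]
Compare 30 vs 24: take 24 from right. Merged: [7, 8, 14, 22, 24]
Compare 30 vs 24: take 24 from right. Merged: [7, 8, 14, 22, 24, 24]
Compare 30 vs 39: take 30 from left. Merged: [7, 8, 14, 22, 24, 24, 30]
Compare 40 vs 39: take 39 from right. Merged: [7, 8, 14, 22, 24, 24, 30, 39]
Compare 40 vs 40: take 40 from left. Merged: [7, 8, 14, 22, 24, 24, 30, 39, 40]
Append remaining from right: [40, 40]. Merged: [7, 8, 14, 22, 24, 24, 30, 39, 40, 40, 40]

Final merged array: [7, 8, 14, 22, 24, 24, 30, 39, 40, 40, 40]
Total comparisons: 9

The merged array is [7, 8, 14, 22, 24, 24, 30, 39, 40, 40, 40], requiring 9 comparisons. The merge step runs in O(n) time where n is the total number of elements.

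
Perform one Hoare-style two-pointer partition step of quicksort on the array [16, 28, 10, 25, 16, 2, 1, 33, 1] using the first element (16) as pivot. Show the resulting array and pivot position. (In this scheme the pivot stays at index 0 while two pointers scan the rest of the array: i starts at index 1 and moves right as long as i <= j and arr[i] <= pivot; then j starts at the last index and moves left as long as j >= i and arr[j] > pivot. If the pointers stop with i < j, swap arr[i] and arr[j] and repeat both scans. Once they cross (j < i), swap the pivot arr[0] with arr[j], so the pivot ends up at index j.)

Hoare-style two-pointer partition with pivot = 16:

Initial array: [16, 28, 10, 25, 16, 2, 1, 33, 1]

Pointers start at i = 1, j = 8.
i stops at index 1 (arr[1]=28 > 16), j stops at index 8 (arr[8]=1 <= 16): swap arr[1] and arr[8], array becomes [16, 1, 10, 25, 16, 2, 1, 33, 28]
i stops at index 3 (arr[3]=25 > 16), j stops at index 6 (arr[6]=1 <= 16): swap arr[3] and arr[6], array becomes [16, 1, 10, 1, 16, 2, 25, 33, 28]
i ends at 6, j ends at 5: the pointers have crossed (j < i), so scanning stops.

Swap pivot arr[0] with arr[5] to place pivot at position 5: [2, 1, 10, 1, 16, 16, 25, 33, 28]
Pivot position: 5

After partitioning with pivot 16, the array becomes [2, 1, 10, 1, 16, 16, 25, 33, 28]. The pivot is placed at index 5. All elements to the left of the pivot are <= 16, and all elements to the right are > 16.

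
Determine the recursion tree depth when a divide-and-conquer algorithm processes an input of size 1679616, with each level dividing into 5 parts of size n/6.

For divide and conquer with division factor 6:

Problem sizes at each level:
Level 0: 1679616
Level 1: 279936
Level 2: 46656
Level 3: 7776
Level 4: 1296
Level 5: 216
Level 6: 36
Level 7: 6
Level 8: 1

The root is level 0 and the size-1 base case is level 8 (the tree spans levels 0 through 8, i.e. 9 levels counting the root), so the depth is the number of divisions: log_6(1679616) = 8

The recursion tree depth is log_6(1679616) = 8. At each level, the problem size is divided by 6, so it takes 8 divisions to reduce to a base case of size 1. The algorithm makes 5 recursive calls at each level.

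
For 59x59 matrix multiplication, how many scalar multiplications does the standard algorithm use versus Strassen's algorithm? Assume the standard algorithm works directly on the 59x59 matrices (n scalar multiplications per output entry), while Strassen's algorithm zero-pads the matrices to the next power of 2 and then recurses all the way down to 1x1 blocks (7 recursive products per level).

Matrix multiplication for 59x59 matrices:

Strassen's algorithm requires power-of-2 dimensions. Pad 59x59 to 64x64 (next power of 2).

Standard algorithm: 59^3 = 205379 multiplications
Strassen's algorithm: 7^(log2(64)) = 7^6 = 117649 multiplications
Savings: 205379 - 117649 = 87730 multiplications

Standard: 205379 multiplications (59^3). Strassen: 117649 multiplications (7^6, after padding to 64x64). Strassen reduces 8 recursive multiplications to 7 at each level.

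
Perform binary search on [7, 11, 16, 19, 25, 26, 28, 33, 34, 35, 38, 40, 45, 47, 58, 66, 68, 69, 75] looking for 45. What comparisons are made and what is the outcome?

Binary search for 45 in [7, 11, 16, 19, 25, 26, 28, 33, 34, 35, 38, 40, 45, 47, 58, 66, 68, 69, 75]:

lo=0, hi=18, mid=9, arr[mid]=35 -> 35 < 45, search right half
lo=10, hi=18, mid=14, arr[mid]=58 -> 58 > 45, search left half
lo=10, hi=13, mid=11, arr[mid]=40 -> 40 < 45, search right half
lo=12, hi=13, mid=12, arr[mid]=45 -> Found target at index 12!

Binary search finds 45 at index 12 after 4 comparisons. The search repeatedly halves the search space by comparing with the middle element.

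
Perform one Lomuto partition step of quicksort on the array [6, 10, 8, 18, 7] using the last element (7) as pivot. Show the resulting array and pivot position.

Lomuto partition with pivot = 7:

Initial array: [6, 10, 8, 18, 7]

arr[0]=6 <= 7: swap with position 0, array becomes [6, 10, 8, 18, 7]
arr[1]=10 > 7: no swap
arr[2]=8 > 7: no swap
arr[3]=18 > 7: no swap

Place pivot at position 1: [6, 7, 8, 18, 10]
Pivot position: 1

After partitioning with pivot 7, the array becomes [6, 7, 8, 18, 10]. The pivot is placed at index 1. All elements to the left of the pivot are <= 7, and all elements to the right are > 7.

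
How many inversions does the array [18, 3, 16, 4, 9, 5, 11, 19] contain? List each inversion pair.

Finding inversions in [18, 3, 16, 4, 9, 5, 11, 19]:

(0, 1): arr[0]=18 > arr[1]=3
(0, 2): arr[0]=18 > arr[2]=16
(0, 3): arr[0]=18 > arr[3]=4
(0, 4): arr[0]=18 > arr[4]=9
(0, 5): arr[0]=18 > arr[5]=5
(0, 6): arr[0]=18 > arr[6]=11
(2, 3): arr[2]=16 > arr[3]=4
(2, 4): arr[2]=16 > arr[4]=9
(2, 5): arr[2]=16 > arr[5]=5
(2, 6): arr[2]=16 > arr[6]=11
(4, 5): arr[4]=9 > arr[5]=5

Total inversions: 11

The array has 11 inversion(s): (0,1), (0,2), (0,3), (0,4), (0,5), (0,6), (2,3), (2,4), (2,5), (2,6), (4,5). Each pair (i,j) satisfies i < j and arr[i] > arr[j].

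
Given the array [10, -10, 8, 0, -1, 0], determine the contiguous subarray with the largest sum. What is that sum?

Using Kadane's algorithm on [10, -10, 8, 0, -1, 0]:

Scanning through the array:
Position 1 (value -10): max_ending_here = 0, max_so_far = 10
Position 2 (value 8): max_ending_here = 8, max_so_far = 10
Position 3 (value 0): max_ending_here = 8, max_so_far = 10
Position 4 (value -1): max_ending_here = 7, max_so_far = 10
Position 5 (value 0): max_ending_here = 7, max_so_far = 10

Maximum subarray: [10]
Maximum sum: 10

The maximum subarray is [10] with sum 10. This subarray runs from index 0 to index 0.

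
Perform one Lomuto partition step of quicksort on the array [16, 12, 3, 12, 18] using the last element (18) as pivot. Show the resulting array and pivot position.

Lomuto partition with pivot = 18:

Initial array: [16, 12, 3, 12, 18]

arr[0]=16 <= 18: swap with position 0, array becomes [16, 12, 3, 12, 18]
arr[1]=12 <= 18: swap with position 1, array becomes [16, 12, 3, 12, 18]
arr[2]=3 <= 18: swap with position 2, array becomes [16, 12, 3, 12, 18]
arr[3]=12 <= 18: swap with position 3, array becomes [16, 12, 3, 12, 18]

Place pivot at position 4: [16, 12, 3, 12, 18]
Pivot position: 4

After partitioning with pivot 18, the array becomes [16, 12, 3, 12, 18]. The pivot is placed at index 4. All elements to the left of the pivot are <= 18, and all elements to the right are > 18.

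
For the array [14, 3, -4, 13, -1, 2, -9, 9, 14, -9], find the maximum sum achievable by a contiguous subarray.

Using Kadane's algorithm on [14, 3, -4, 13, -1, 2, -9, 9, 14, -9]:

Scanning through the array:
Position 1 (value 3): max_ending_here = 17, max_so_far = 17
Position 2 (value -4): max_ending_here = 13, max_so_far = 17
Position 3 (value 13): max_ending_here = 26, max_so_far = 26
Position 4 (value -1): max_ending_here = 25, max_so_far = 26
Position 5 (value 2): max_ending_here = 27, max_so_far = 27
Position 6 (value -9): max_ending_here = 18, max_so_far = 27
Position 7 (value 9): max_ending_here = 27, max_so_far = 27
Position 8 (value 14): max_ending_here = 41, max_so_far = 41
Position 9 (value -9): max_ending_here = 32, max_so_far = 41

Maximum subarray: [14, 3, -4, 13, -1, 2, -9, 9, 14]
Maximum sum: 41

The maximum subarray is [14, 3, -4, 13, -1, 2, -9, 9, 14] with sum 41. This subarray runs from index 0 to index 8.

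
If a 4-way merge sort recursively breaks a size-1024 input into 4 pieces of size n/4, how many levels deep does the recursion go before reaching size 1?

For divide and conquer with division factor 4:

Problem sizes at each level:
Level 0: 1024
Level 1: 256
Level 2: 64
Level 3: 16
Level 4: 4
Level 5: 1

The root is level 0 and the size-1 base case is level 5 (the tree spans levels 0 through 5, i.e. 6 levels counting the root), so the depth is the number of divisions: log_4(1024) = 5

The recursion tree depth is log_4(1024) = 5. At each level, the problem size is divided by 4, so it takes 5 divisions to reduce to a base case of size 1. The algorithm makes 4 recursive calls at each level.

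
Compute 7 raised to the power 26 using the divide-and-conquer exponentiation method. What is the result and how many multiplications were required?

Computing 7^26 by squaring (build up from 7^1; each line after the first costs one multiplication):

7^1 = 7
7^2 = (7^1)^2 = 7^2 = 49
7^3 = 7 * 7^2 = 7 * 49 = 343
7^6 = (7^3)^2 = 343^2 = 117649
7^12 = (7^6)^2 = 117649^2 = 13841287201
7^13 = 7 * 7^12 = 7 * 13841287201 = 96889010407
7^26 = (7^13)^2 = 96889010407^2 = 9387480337647754305649

Result: 9387480337647754305649
Multiplications needed: 6 (6 lines after 7^1)

7^26 = 9387480337647754305649. Using exponentiation by squaring, this requires 6 multiplications. The key idea: if the exponent is even, square the half-power; if odd, multiply by the base once.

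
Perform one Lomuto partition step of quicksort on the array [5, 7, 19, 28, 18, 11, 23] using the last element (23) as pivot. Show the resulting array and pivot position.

Lomuto partition with pivot = 23:

Initial array: [5, 7, 19, 28, 18, 11, 23]

arr[0]=5 <= 23: swap with position 0, array becomes [5, 7, 19, 28, 18, 11, 23]
arr[1]=7 <= 23: swap with position 1, array becomes [5, 7, 19, 28, 18, 11, 23]
arr[2]=19 <= 23: swap with position 2, array becomes [5, 7, 19, 28, 18, 11, 23]
arr[3]=28 > 23: no swap
arr[4]=18 <= 23: swap with position 3, array becomes [5, 7, 19, 18, 28, 11, 23]
arr[5]=11 <= 23: swap with position 4, array becomes [5, 7, 19, 18, 11, 28, 23]

Place pivot at position 5: [5, 7, 19, 18, 11, 23, 28]
Pivot position: 5

After partitioning with pivot 23, the array becomes [5, 7, 19, 18, 11, 23, 28]. The pivot is placed at index 5. All elements to the left of the pivot are <= 23, and all elements to the right are > 23.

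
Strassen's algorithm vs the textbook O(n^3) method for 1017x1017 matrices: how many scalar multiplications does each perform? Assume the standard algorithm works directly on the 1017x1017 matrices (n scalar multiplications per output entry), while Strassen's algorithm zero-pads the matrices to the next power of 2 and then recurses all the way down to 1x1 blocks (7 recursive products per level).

Matrix multiplication for 1017x1017 matrices:

Strassen's algorithm requires power-of-2 dimensions. Pad 1017x1017 to 1024x1024 (next power of 2).

Standard algorithm: 1017^3 = 1051871913 multiplications
Strassen's algorithm: 7^(log2(1024)) = 7^10 = 282475249 multiplications
Savings: 1051871913 - 282475249 = 769396664 multiplications

Standard: 1051871913 multiplications (1017^3). Strassen: 282475249 multiplications (7^10, after padding to 1024x1024). Strassen reduces 8 recursive multiplications to 7 at each level.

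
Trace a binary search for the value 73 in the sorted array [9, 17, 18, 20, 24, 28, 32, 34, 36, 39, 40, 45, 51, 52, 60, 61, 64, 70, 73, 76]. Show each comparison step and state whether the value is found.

Binary search for 73 in [9, 17, 18, 20, 24, 28, 32, 34, 36, 39, 40, 45, 51, 52, 60, 61, 64, 70, 73, 76]:

lo=0, hi=19, mid=9, arr[mid]=39 -> 39 < 73, search right half
lo=10, hi=19, mid=14, arr[mid]=60 -> 60 < 73, search right half
lo=15, hi=19, mid=17, arr[mid]=70 -> 70 < 73, search right half
lo=18, hi=19, mid=18, arr[mid]=73 -> Found target at index 18!

Binary search finds 73 at index 18 after 4 comparisons. The search repeatedly halves the search space by comparing with the middle element.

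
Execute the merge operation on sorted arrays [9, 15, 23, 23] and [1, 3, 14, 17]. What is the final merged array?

Merging process:

Compare 9 vs 1: take 1 from right. Merged: [1]
Compare 9 vs 3: take 3 from right. Merged: [1, 3]
Compare 9 vs 14: take 9 from left. Merged: [1, 3, 9]
Compare 15 vs 14: take 14 from right. Merged: [1, 3, 9, 14]
Compare 15 vs 17: take 15 from left. Merged: [1, 3, 9, 14, 15]
Compare 23 vs 17: take 17 from right. Merged: [1, 3, 9, 14, 15, 17]
Append remaining from left: [23, 23]. Merged: [1, 3, 9, 14, 15, 17, 23, 23]

Final merged array: [1, 3, 9, 14, 15, 17, 23, 23]
Total comparisons: 6

The merged array is [1, 3, 9, 14, 15, 17, 23, 23], requiring 6 comparisons. The merge step runs in O(n) time where n is the total number of elements.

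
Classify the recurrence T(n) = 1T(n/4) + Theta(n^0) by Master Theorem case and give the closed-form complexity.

Master Theorem for T(n) = 1T(n/4) + O(n^0):

a = 1, b = 4, c = 0
log_b(a) = log_4(1) = 0.0000

Case 2: c = 0 = log_4(1) = 0.0000
T(n) = O(n^0 log n) = O(log n)

For T(n) = 1T(n/4) + O(n^0): log_4(1) = 0.0000. This is Case 2 of the Master Theorem (c = log_b(a), equal work at all levels), giving O(log n).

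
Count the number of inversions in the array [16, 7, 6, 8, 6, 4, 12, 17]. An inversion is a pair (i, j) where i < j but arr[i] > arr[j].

Finding inversions in [16, 7, 6, 8, 6, 4, 12, 17]:

(0, 1): arr[0]=16 > arr[1]=7
(0, 2): arr[0]=16 > arr[2]=6
(0, 3): arr[0]=16 > arr[3]=8
(0, 4): arr[0]=16 > arr[4]=6
(0, 5): arr[0]=16 > arr[5]=4
(0, 6): arr[0]=16 > arr[6]=12
(1, 2): arr[1]=7 > arr[2]=6
(1, 4): arr[1]=7 > arr[4]=6
(1, 5): arr[1]=7 > arr[5]=4
(2, 5): arr[2]=6 > arr[5]=4
(3, 4): arr[3]=8 > arr[4]=6
(3, 5): arr[3]=8 > arr[5]=4
(4, 5): arr[4]=6 > arr[5]=4

Total inversions: 13

The array has 13 inversion(s): (0,1), (0,2), (0,3), (0,4), (0,5), (0,6), (1,2), (1,4), (1,5), (2,5), (3,4), (3,5), (4,5). Each pair (i,j) satisfies i < j and arr[i] > arr[j].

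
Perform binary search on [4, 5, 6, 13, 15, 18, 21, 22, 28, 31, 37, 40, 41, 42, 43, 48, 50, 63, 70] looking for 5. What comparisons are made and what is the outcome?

Binary search for 5 in [4, 5, 6, 13, 15, 18, 21, 22, 28, 31, 37, 40, 41, 42, 43, 48, 50, 63, 70]:

lo=0, hi=18, mid=9, arr[mid]=31 -> 31 > 5, search left half
lo=0, hi=8, mid=4, arr[mid]=15 -> 15 > 5, search left half
lo=0, hi=3, mid=1, arr[mid]=5 -> Found target at index 1!

Binary search finds 5 at index 1 after 3 comparisons. The search repeatedly halves the search space by comparing with the middle element.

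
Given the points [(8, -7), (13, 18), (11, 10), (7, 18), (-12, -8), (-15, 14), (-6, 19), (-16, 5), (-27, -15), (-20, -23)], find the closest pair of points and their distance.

Computing all pairwise distances among 10 points:

d((8, -7), (13, 18)) = 25.4951
d((8, -7), (11, 10)) = 17.2627
d((8, -7), (7, 18)) = 25.02
d((8, -7), (-12, -8)) = 20.025
d((8, -7), (-15, 14)) = 31.1448
d((8, -7), (-6, 19)) = 29.5296
d((8, -7), (-16, 5)) = 26.8328
d((8, -7), (-27, -15)) = 35.9026
d((8, -7), (-20, -23)) = 32.249
d((13, 18), (11, 10)) = 8.2462
d((13, 18), (7, 18)) = 6.0 <-- minimum
d((13, 18), (-12, -8)) = 36.0694
d((13, 18), (-15, 14)) = 28.2843
d((13, 18), (-6, 19)) = 19.0263
d((13, 18), (-16, 5)) = 31.7805
d((13, 18), (-27, -15)) = 51.8556
d((13, 18), (-20, -23)) = 52.6308
d((11, 10), (7, 18)) = 8.9443
d((11, 10), (-12, -8)) = 29.2062
d((11, 10), (-15, 14)) = 26.3059
d((11, 10), (-6, 19)) = 19.2354
d((11, 10), (-16, 5)) = 27.4591
d((11, 10), (-27, -15)) = 45.4863
d((11, 10), (-20, -23)) = 45.2769
d((7, 18), (-12, -8)) = 32.2025
d((7, 18), (-15, 14)) = 22.3607
d((7, 18), (-6, 19)) = 13.0384
d((7, 18), (-16, 5)) = 26.4197
d((7, 18), (-27, -15)) = 47.3814
d((7, 18), (-20, -23)) = 49.0918
d((-12, -8), (-15, 14)) = 22.2036
d((-12, -8), (-6, 19)) = 27.6586
d((-12, -8), (-16, 5)) = 13.6015
d((-12, -8), (-27, -15)) = 16.5529
d((-12, -8), (-20, -23)) = 17.0
d((-15, 14), (-6, 19)) = 10.2956
d((-15, 14), (-16, 5)) = 9.0554
d((-15, 14), (-27, -15)) = 31.3847
d((-15, 14), (-20, -23)) = 37.3363
d((-6, 19), (-16, 5)) = 17.2047
d((-6, 19), (-27, -15)) = 39.9625
d((-6, 19), (-20, -23)) = 44.2719
d((-16, 5), (-27, -15)) = 22.8254
d((-16, 5), (-20, -23)) = 28.2843
d((-27, -15), (-20, -23)) = 10.6301

Closest pair: (13, 18) and (7, 18) with distance 6.0

The closest pair is (13, 18) and (7, 18) with Euclidean distance 6.0. For 10 points, brute-force pairwise comparison is shown above. For large n, the divide-and-conquer algorithm (sort by x, recurse on halves, check the dividing strip) achieves O(n log n).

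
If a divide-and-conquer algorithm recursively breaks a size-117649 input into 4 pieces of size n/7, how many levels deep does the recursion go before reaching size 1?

For divide and conquer with division factor 7:

Problem sizes at each level:
Level 0: 117649
Level 1: 16807
Level 2: 2401
Level 3: 343
Level 4: 49
Level 5: 7
Level 6: 1

The root is level 0 and the size-1 base case is level 6 (the tree spans levels 0 through 6, i.e. 7 levels counting the root), so the depth is the number of divisions: log_7(117649) = 6

The recursion tree depth is log_7(117649) = 6. At each level, the problem size is divided by 7, so it takes 6 divisions to reduce to a base case of size 1. The algorithm makes 4 recursive calls at each level.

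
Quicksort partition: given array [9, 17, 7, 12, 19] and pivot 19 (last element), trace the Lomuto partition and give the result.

Lomuto partition with pivot = 19:

Initial array: [9, 17, 7, 12, 19]

arr[0]=9 <= 19: swap with position 0, array becomes [9, 17, 7, 12, 19]
arr[1]=17 <= 19: swap with position 1, array becomes [9, 17, 7, 12, 19]
arr[2]=7 <= 19: swap with position 2, array becomes [9, 17, 7, 12, 19]
arr[3]=12 <= 19: swap with position 3, array becomes [9, 17, 7, 12, 19]

Place pivot at position 4: [9, 17, 7, 12, 19]
Pivot position: 4

After partitioning with pivot 19, the array becomes [9, 17, 7, 12, 19]. The pivot is placed at index 4. All elements to the left of the pivot are <= 19, and all elements to the right are > 19.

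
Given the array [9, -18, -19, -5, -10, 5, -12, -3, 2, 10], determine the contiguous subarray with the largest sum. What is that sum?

Using Kadane's algorithm on [9, -18, -19, -5, -10, 5, -12, -3, 2, 10]:

Scanning through the array:
Position 1 (value -18): max_ending_here = -9, max_so_far = 9
Position 2 (value -19): max_ending_here = -19, max_so_far = 9
Position 3 (value -5): max_ending_here = -5, max_so_far = 9
Position 4 (value -10): max_ending_here = -10, max_so_far = 9
Position 5 (value 5): max_ending_here = 5, max_so_far = 9
Position 6 (value -12): max_ending_here = -7, max_so_far = 9
Position 7 (value -3): max_ending_here = -3, max_so_far = 9
Position 8 (value 2): max_ending_here = 2, max_so_far = 9
Position 9 (value 10): max_ending_here = 12, max_so_far = 12

Maximum subarray: [2, 10]
Maximum sum: 12

The maximum subarray is [2, 10] with sum 12. This subarray runs from index 8 to index 9.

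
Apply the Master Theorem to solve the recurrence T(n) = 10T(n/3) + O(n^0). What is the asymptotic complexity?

Master Theorem for T(n) = 10T(n/3) + O(n^0):

a = 10, b = 3, c = 0
log_b(a) = log_3(10) = 2.0959

Case 1: c = 0 < log_3(10) = 2.0959
T(n) = O(n^(log_3 10))

For T(n) = 10T(n/3) + O(n^0): log_3(10) = 2.0959. This is Case 1 of the Master Theorem (c < log_b(a), work dominated by leaves), giving O(n^(log_3 10)).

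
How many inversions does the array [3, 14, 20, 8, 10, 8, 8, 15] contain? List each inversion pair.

Finding inversions in [3, 14, 20, 8, 10, 8, 8, 15]:

(1, 3): arr[1]=14 > arr[3]=8
(1, 4): arr[1]=14 > arr[4]=10
(1, 5): arr[1]=14 > arr[5]=8
(1, 6): arr[1]=14 > arr[6]=8
(2, 3): arr[2]=20 > arr[3]=8
(2, 4): arr[2]=20 > arr[4]=10
(2, 5): arr[2]=20 > arr[5]=8
(2, 6): arr[2]=20 > arr[6]=8
(2, 7): arr[2]=20 > arr[7]=15
(4, 5): arr[4]=10 > arr[5]=8
(4, 6): arr[4]=10 > arr[6]=8

Total inversions: 11

The array has 11 inversion(s): (1,3), (1,4), (1,5), (1,6), (2,3), (2,4), (2,5), (2,6), (2,7), (4,5), (4,6). Each pair (i,j) satisfies i < j and arr[i] > arr[j].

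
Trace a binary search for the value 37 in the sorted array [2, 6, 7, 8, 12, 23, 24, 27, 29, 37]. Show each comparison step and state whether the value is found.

Binary search for 37 in [2, 6, 7, 8, 12, 23, 24, 27, 29, 37]:

lo=0, hi=9, mid=4, arr[mid]=12 -> 12 < 37, search right half
lo=5, hi=9, mid=7, arr[mid]=27 -> 27 < 37, search right half
lo=8, hi=9, mid=8, arr[mid]=29 -> 29 < 37, search right half
lo=9, hi=9, mid=9, arr[mid]=37 -> Found target at index 9!

Binary search finds 37 at index 9 after 4 comparisons. The search repeatedly halves the search space by comparing with the middle element.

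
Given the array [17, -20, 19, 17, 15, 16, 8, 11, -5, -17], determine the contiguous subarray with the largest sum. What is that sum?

Using Kadane's algorithm on [17, -20, 19, 17, 15, 16, 8, 11, -5, -17]:

Scanning through the array:
Position 1 (value -20): max_ending_here = -3, max_so_far = 17
Position 2 (value 19): max_ending_here = 19, max_so_far = 19
Position 3 (value 17): max_ending_here = 36, max_so_far = 36
Position 4 (value 15): max_ending_here = 51, max_so_far = 51
Position 5 (value 16): max_ending_here = 67, max_so_far = 67
Position 6 (value 8): max_ending_here = 75, max_so_far = 75
Position 7 (value 11): max_ending_here = 86, max_so_far = 86
Position 8 (value -5): max_ending_here = 81, max_so_far = 86
Position 9 (value -17): max_ending_here = 64, max_so_far = 86

Maximum subarray: [19, 17, 15, 16, 8, 11]
Maximum sum: 86

The maximum subarray is [19, 17, 15, 16, 8, 11] with sum 86. This subarray runs from index 2 to index 7.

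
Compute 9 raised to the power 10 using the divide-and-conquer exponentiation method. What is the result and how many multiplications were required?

Computing 9^10 by squaring (build up from 9^1; each line after the first costs one multiplication):

9^1 = 9
9^2 = (9^1)^2 = 9^2 = 81
9^4 = (9^2)^2 = 81^2 = 6561
9^5 = 9 * 9^4 = 9 * 6561 = 59049
9^10 = (9^5)^2 = 59049^2 = 3486784401

Result: 3486784401
Multiplications needed: 4 (4 lines after 9^1)

9^10 = 3486784401. Using exponentiation by squaring, this requires 4 multiplications. The key idea: if the exponent is even, square the half-power; if odd, multiply by the base once.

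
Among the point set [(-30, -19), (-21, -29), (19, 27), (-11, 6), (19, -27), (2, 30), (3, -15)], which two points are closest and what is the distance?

Computing all pairwise distances among 7 points:

d((-30, -19), (-21, -29)) = 13.4536 <-- minimum
d((-30, -19), (19, 27)) = 67.2086
d((-30, -19), (-11, 6)) = 31.4006
d((-30, -19), (19, -27)) = 49.6488
d((-30, -19), (2, 30)) = 58.5235
d((-30, -19), (3, -15)) = 33.2415
d((-21, -29), (19, 27)) = 68.8186
d((-21, -29), (-11, 6)) = 36.4005
d((-21, -29), (19, -27)) = 40.05
d((-21, -29), (2, 30)) = 63.3246
d((-21, -29), (3, -15)) = 27.7849
d((19, 27), (-11, 6)) = 36.6197
d((19, 27), (19, -27)) = 54.0
d((19, 27), (2, 30)) = 17.2627
d((19, 27), (3, -15)) = 44.9444
d((-11, 6), (19, -27)) = 44.5982
d((-11, 6), (2, 30)) = 27.2947
d((-11, 6), (3, -15)) = 25.2389
d((19, -27), (2, 30)) = 59.4811
d((19, -27), (3, -15)) = 20.0
d((2, 30), (3, -15)) = 45.0111

Closest pair: (-30, -19) and (-21, -29) with distance 13.4536

The closest pair is (-30, -19) and (-21, -29) with Euclidean distance 13.4536. For 7 points, brute-force pairwise comparison is shown above. For large n, the divide-and-conquer algorithm (sort by x, recurse on halves, check the dividing strip) achieves O(n log n).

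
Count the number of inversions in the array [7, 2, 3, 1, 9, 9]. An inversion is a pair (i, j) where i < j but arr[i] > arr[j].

Finding inversions in [7, 2, 3, 1, 9, 9]:

(0, 1): arr[0]=7 > arr[1]=2
(0, 2): arr[0]=7 > arr[2]=3
(0, 3): arr[0]=7 > arr[3]=1
(1, 3): arr[1]=2 > arr[3]=1
(2, 3): arr[2]=3 > arr[3]=1

Total inversions: 5

The array has 5 inversion(s): (0,1), (0,2), (0,3), (1,3), (2,3). Each pair (i,j) satisfies i < j and arr[i] > arr[j].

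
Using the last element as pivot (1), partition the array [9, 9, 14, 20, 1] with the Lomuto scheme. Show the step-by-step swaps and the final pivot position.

Lomuto partition with pivot = 1:

Initial array: [9, 9, 14, 20, 1]

arr[0]=9 > 1: no swap
arr[1]=9 > 1: no swap
arr[2]=14 > 1: no swap
arr[3]=20 > 1: no swap

Place pivot at position 0: [1, 9, 14, 20, 9]
Pivot position: 0

After partitioning with pivot 1, the array becomes [1, 9, 14, 20, 9]. The pivot is placed at index 0. All elements to the left of the pivot are <= 1, and all elements to the right are > 1.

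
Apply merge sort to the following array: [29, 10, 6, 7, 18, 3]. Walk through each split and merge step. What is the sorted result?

Merge sort trace:

Split: [29, 10, 6, 7, 18, 3] -> [29, 10, 6] and [7, 18, 3]
  Split: [29, 10, 6] -> [29] and [10, 6]
    Split: [10, 6] -> [10] and [6]
    Merge: [10] + [6] -> [6, 10]
  Merge: [29] + [6, 10] -> [6, 10, 29]
  Split: [7, 18, 3] -> [7] and [18, 3]
    Split: [18, 3] -> [18] and [3]
    Merge: [18] + [3] -> [3, 18]
  Merge: [7] + [3, 18] -> [3, 7, 18]
Merge: [6, 10, 29] + [3, 7, 18] -> [3, 6, 7, 10, 18, 29]

Final sorted array: [3, 6, 7, 10, 18, 29]

The merge sort proceeds by recursively splitting the array and merging sorted halves.
After all merges, the sorted array is [3, 6, 7, 10, 18, 29].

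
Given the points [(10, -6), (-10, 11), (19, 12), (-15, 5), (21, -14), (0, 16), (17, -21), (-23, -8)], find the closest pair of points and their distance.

Computing all pairwise distances among 8 points:

d((10, -6), (-10, 11)) = 26.2488
d((10, -6), (19, 12)) = 20.1246
d((10, -6), (-15, 5)) = 27.313
d((10, -6), (21, -14)) = 13.6015
d((10, -6), (0, 16)) = 24.1661
d((10, -6), (17, -21)) = 16.5529
d((10, -6), (-23, -8)) = 33.0606
d((-10, 11), (19, 12)) = 29.0172
d((-10, 11), (-15, 5)) = 7.8102 <-- minimum
d((-10, 11), (21, -14)) = 39.8246
d((-10, 11), (0, 16)) = 11.1803
d((-10, 11), (17, -21)) = 41.8688
d((-10, 11), (-23, -8)) = 23.0217
d((19, 12), (-15, 5)) = 34.7131
d((19, 12), (21, -14)) = 26.0768
d((19, 12), (0, 16)) = 19.4165
d((19, 12), (17, -21)) = 33.0606
d((19, 12), (-23, -8)) = 46.5188
d((-15, 5), (21, -14)) = 40.7063
d((-15, 5), (0, 16)) = 18.6011
d((-15, 5), (17, -21)) = 41.2311
d((-15, 5), (-23, -8)) = 15.2643
d((21, -14), (0, 16)) = 36.6197
d((21, -14), (17, -21)) = 8.0623
d((21, -14), (-23, -8)) = 44.4072
d((0, 16), (17, -21)) = 40.7185
d((0, 16), (-23, -8)) = 33.2415
d((17, -21), (-23, -8)) = 42.0595

Closest pair: (-10, 11) and (-15, 5) with distance 7.8102

The closest pair is (-10, 11) and (-15, 5) with Euclidean distance 7.8102. For 8 points, brute-force pairwise comparison is shown above. For large n, the divide-and-conquer algorithm (sort by x, recurse on halves, check the dividing strip) achieves O(n log n).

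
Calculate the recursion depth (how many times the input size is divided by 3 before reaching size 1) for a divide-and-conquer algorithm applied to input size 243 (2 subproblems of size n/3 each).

For divide and conquer with division factor 3:

Problem sizes at each level:
Level 0: 243
Level 1: 81
Level 2: 27
Level 3: 9
Level 4: 3
Level 5: 1

The root is level 0 and the size-1 base case is level 5 (the tree spans levels 0 through 5, i.e. 6 levels counting the root), so the depth is the number of divisions: log_3(243) = 5

The recursion tree depth is log_3(243) = 5. At each level, the problem size is divided by 3, so it takes 5 divisions to reduce to a base case of size 1. The algorithm makes 2 recursive calls at each level.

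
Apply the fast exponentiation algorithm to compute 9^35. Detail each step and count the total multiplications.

Computing 9^35 by squaring (build up from 9^1; each line after the first costs one multiplication):

9^1 = 9
9^2 = (9^1)^2 = 9^2 = 81
9^4 = (9^2)^2 = 81^2 = 6561
9^8 = (9^4)^2 = 6561^2 = 43046721
9^16 = (9^8)^2 = 43046721^2 = 1853020188851841
9^17 = 9 * 9^16 = 9 * 1853020188851841 = 16677181699666569
9^34 = (9^17)^2 = 16677181699666569^2 = 278128389443693511257285776231761
9^35 = 9 * 9^34 = 9 * 278128389443693511257285776231761 = 2503155504993241601315571986085849

Result: 2503155504993241601315571986085849
Multiplications needed: 7 (7 lines after 9^1)

9^35 = 2503155504993241601315571986085849. Using exponentiation by squaring, this requires 7 multiplications. The key idea: if the exponent is even, square the half-power; if odd, multiply by the base once.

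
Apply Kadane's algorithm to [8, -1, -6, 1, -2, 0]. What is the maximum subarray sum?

Using Kadane's algorithm on [8, -1, -6, 1, -2, 0]:

Scanning through the array:
Position 1 (value -1): max_ending_here = 7, max_so_far = 8
Position 2 (value -6): max_ending_here = 1, max_so_far = 8
Position 3 (value 1): max_ending_here = 2, max_so_far = 8
Position 4 (value -2): max_ending_here = 0, max_so_far = 8
Position 5 (value 0): max_ending_here = 0, max_so_far = 8

Maximum subarray: [8]
Maximum sum: 8

The maximum subarray is [8] with sum 8. This subarray runs from index 0 to index 0.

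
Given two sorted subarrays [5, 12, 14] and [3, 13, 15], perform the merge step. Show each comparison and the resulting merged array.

Merging process:

Compare 5 vs 3: take 3 from right. Merged: [3]
Compare 5 vs 13: take 5 from left. Merged: [3, 5]
Compare 12 vs 13: take 12 from left. Merged: [3, 5, 12]
Compare 14 vs 13: take 13 from right. Merged: [3, 5, 12, 13]
Compare 14 vs 15: take 14 from left. Merged: [3, 5, 12, 13, 14]
Append remaining from right: [15]. Merged: [3, 5, 12, 13, 14, 15]

Final merged array: [3, 5, 12, 13, 14, 15]
Total comparisons: 5

The merged array is [3, 5, 12, 13, 14, 15], requiring 5 comparisons. The merge step runs in O(n) time where n is the total number of elements.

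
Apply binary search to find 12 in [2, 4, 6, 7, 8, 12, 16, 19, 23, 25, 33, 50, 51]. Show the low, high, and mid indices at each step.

Binary search for 12 in [2, 4, 6, 7, 8, 12, 16, 19, 23, 25, 33, 50, 51]:

lo=0, hi=12, mid=6, arr[mid]=16 -> 16 > 12, search left half
lo=0, hi=5, mid=2, arr[mid]=6 -> 6 < 12, search right half
lo=3, hi=5, mid=4, arr[mid]=8 -> 8 < 12, search right half
lo=5, hi=5, mid=5, arr[mid]=12 -> Found target at index 5!

Binary search finds 12 at index 5 after 4 comparisons. The search repeatedly halves the search space by comparing with the middle element.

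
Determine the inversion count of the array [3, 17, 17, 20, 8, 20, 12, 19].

Finding inversions in [3, 17, 17, 20, 8, 20, 12, 19]:

(1, 4): arr[1]=17 > arr[4]=8
(1, 6): arr[1]=17 > arr[6]=12
(2, 4): arr[2]=17 > arr[4]=8
(2, 6): arr[2]=17 > arr[6]=12
(3, 4): arr[3]=20 > arr[4]=8
(3, 6): arr[3]=20 > arr[6]=12
(3, 7): arr[3]=20 > arr[7]=19
(5, 6): arr[5]=20 > arr[6]=12
(5, 7): arr[5]=20 > arr[7]=19

Total inversions: 9

The array has 9 inversion(s): (1,4), (1,6), (2,4), (2,6), (3,4), (3,6), (3,7), (5,6), (5,7). Each pair (i,j) satisfies i < j and arr[i] > arr[j].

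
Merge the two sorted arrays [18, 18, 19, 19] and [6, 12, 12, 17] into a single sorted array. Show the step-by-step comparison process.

Merging process:

Compare 18 vs 6: take 6 from right. Merged: [6]
Compare 18 vs 12: take 12 from right. Merged: [6, 12]
Compare 18 vs 12: take 12 from right. Merged: [6, 12, 12]
Compare 18 vs 17: take 17 from right. Merged: [6, 12, 12, 17]
Append remaining from left: [18, 18, 19, 19]. Merged: [6, 12, 12, 17, 18, 18, 19, 19]

Final merged array: [6, 12, 12, 17, 18, 18, 19, 19]
Total comparisons: 4

The merged array is [6, 12, 12, 17, 18, 18, 19, 19], requiring 4 comparisons. The merge step runs in O(n) time where n is the total number of elements.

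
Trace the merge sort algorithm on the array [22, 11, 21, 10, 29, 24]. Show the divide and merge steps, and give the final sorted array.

Merge sort trace:

Split: [22, 11, 21, 10, 29, 24] -> [22, 11, 21] and [10, 29, 24]
  Split: [22, 11, 21] -> [22] and [11, 21]
    Split: [11, 21] -> [11] and [21]
    Merge: [11] + [21] -> [11, 21]
  Merge: [22] + [11, 21] -> [11, 21, 22]
  Split: [10, 29, 24] -> [10] and [29, 24]
    Split: [29, 24] -> [29] and [24]
    Merge: [29] + [24] -> [24, 29]
  Merge: [10] + [24, 29] -> [10, 24, 29]
Merge: [11, 21, 22] + [10, 24, 29] -> [10, 11, 21, 22, 24, 29]

Final sorted array: [10, 11, 21, 22, 24, 29]

The merge sort proceeds by recursively splitting the array and merging sorted halves.
After all merges, the sorted array is [10, 11, 21, 22, 24, 29].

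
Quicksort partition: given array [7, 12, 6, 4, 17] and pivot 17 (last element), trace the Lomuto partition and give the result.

Lomuto partition with pivot = 17:

Initial array: [7, 12, 6, 4, 17]

arr[0]=7 <= 17: swap with position 0, array becomes [7, 12, 6, 4, 17]
arr[1]=12 <= 17: swap with position 1, array becomes [7, 12, 6, 4, 17]
arr[2]=6 <= 17: swap with position 2, array becomes [7, 12, 6, 4, 17]
arr[3]=4 <= 17: swap with position 3, array becomes [7, 12, 6, 4, 17]

Place pivot at position 4: [7, 12, 6, 4, 17]
Pivot position: 4

After partitioning with pivot 17, the array becomes [7, 12, 6, 4, 17]. The pivot is placed at index 4. All elements to the left of the pivot are <= 17, and all elements to the right are > 17.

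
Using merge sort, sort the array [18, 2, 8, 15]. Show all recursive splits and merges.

Merge sort trace:

Split: [18, 2, 8, 15] -> [18, 2] and [8, 15]
  Split: [18, 2] -> [18] and [2]
  Merge: [18] + [2] -> [2, 18]
  Split: [8, 15] -> [8] and [15]
  Merge: [8] + [15] -> [8, 15]
Merge: [2, 18] + [8, 15] -> [2, 8, 15, 18]

Final sorted array: [2, 8, 15, 18]

The merge sort proceeds by recursively splitting the array and merging sorted halves.
After all merges, the sorted array is [2, 8, 15, 18].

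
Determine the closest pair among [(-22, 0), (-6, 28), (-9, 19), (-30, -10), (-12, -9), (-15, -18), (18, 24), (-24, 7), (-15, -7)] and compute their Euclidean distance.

Computing all pairwise distances among 9 points:

d((-22, 0), (-6, 28)) = 32.249
d((-22, 0), (-9, 19)) = 23.0217
d((-22, 0), (-30, -10)) = 12.8062
d((-22, 0), (-12, -9)) = 13.4536
d((-22, 0), (-15, -18)) = 19.3132
d((-22, 0), (18, 24)) = 46.6476
d((-22, 0), (-24, 7)) = 7.2801
d((-22, 0), (-15, -7)) = 9.8995
d((-6, 28), (-9, 19)) = 9.4868
d((-6, 28), (-30, -10)) = 44.9444
d((-6, 28), (-12, -9)) = 37.4833
d((-6, 28), (-15, -18)) = 46.8722
d((-6, 28), (18, 24)) = 24.3311
d((-6, 28), (-24, 7)) = 27.6586
d((-6, 28), (-15, -7)) = 36.1386
d((-9, 19), (-30, -10)) = 35.805
d((-9, 19), (-12, -9)) = 28.1603
d((-9, 19), (-15, -18)) = 37.4833
d((-9, 19), (18, 24)) = 27.4591
d((-9, 19), (-24, 7)) = 19.2094
d((-9, 19), (-15, -7)) = 26.6833
d((-30, -10), (-12, -9)) = 18.0278
d((-30, -10), (-15, -18)) = 17.0
d((-30, -10), (18, 24)) = 58.8218
d((-30, -10), (-24, 7)) = 18.0278
d((-30, -10), (-15, -7)) = 15.2971
d((-12, -9), (-15, -18)) = 9.4868
d((-12, -9), (18, 24)) = 44.5982
d((-12, -9), (-24, 7)) = 20.0
d((-12, -9), (-15, -7)) = 3.6056 <-- minimum
d((-15, -18), (18, 24)) = 53.4135
d((-15, -18), (-24, 7)) = 26.5707
d((-15, -18), (-15, -7)) = 11.0
d((18, 24), (-24, 7)) = 45.31
d((18, 24), (-15, -7)) = 45.2769
d((-24, 7), (-15, -7)) = 16.6433

Closest pair: (-12, -9) and (-15, -7) with distance 3.6056

The closest pair is (-12, -9) and (-15, -7) with Euclidean distance 3.6056. For 9 points, brute-force pairwise comparison is shown above. For large n, the divide-and-conquer algorithm (sort by x, recurse on halves, check the dividing strip) achieves O(n log n).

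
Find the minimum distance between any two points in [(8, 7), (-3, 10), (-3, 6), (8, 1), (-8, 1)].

Computing all pairwise distances among 5 points:

d((8, 7), (-3, 10)) = 11.4018
d((8, 7), (-3, 6)) = 11.0454
d((8, 7), (8, 1)) = 6.0
d((8, 7), (-8, 1)) = 17.088
d((-3, 10), (-3, 6)) = 4.0 <-- minimum
d((-3, 10), (8, 1)) = 14.2127
d((-3, 10), (-8, 1)) = 10.2956
d((-3, 6), (8, 1)) = 12.083
d((-3, 6), (-8, 1)) = 7.0711
d((8, 1), (-8, 1)) = 16.0

Closest pair: (-3, 10) and (-3, 6) with distance 4.0

The closest pair is (-3, 10) and (-3, 6) with Euclidean distance 4.0. For 5 points, brute-force pairwise comparison is shown above. For large n, the divide-and-conquer algorithm (sort by x, recurse on halves, check the dividing strip) achieves O(n log n).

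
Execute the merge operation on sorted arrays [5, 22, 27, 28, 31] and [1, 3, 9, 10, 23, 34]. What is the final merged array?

Merging process:

Compare 5 vs 1: take 1 from right. Merged: [1]
Compare 5 vs 3: take 3 from right. Merged: [1, 3]
Compare 5 vs 9: take 5 from left. Merged: [1, 3, 5]
Compare 22 vs 9: take 9 from right. Merged: [1, 3, 5, 9]
Compare 22 vs 10: take 10 from right. Merged: [1, 3, 5, 9, 10]
Compare 22 vs 23: take 22 from left. Merged: [1, 3, 5, 9, 10, 22]
Compare 27 vs 23: take 23 from right. Merged: [1, 3, 5, 9, 10, 22, 23]
Compare 27 vs 34: take 27 from left. Merged: [1, 3, 5, 9, 10, 22, 23, 27]
Compare 28 vs 34: take 28 from left. Merged: [1, 3, 5, 9, 10, 22, 23, 27, 28]
Compare 31 vs 34: take 31 from left. Merged: [1, 3, 5, 9, 10, 22, 23, 27, 28, 31]
Append remaining from right: [34]. Merged: [1, 3, 5, 9, 10, 22, 23, 27, 28, 31, 34]

Final merged array: [1, 3, 5, 9, 10, 22, 23, 27, 28, 31, 34]
Total comparisons: 10

The merged array is [1, 3, 5, 9, 10, 22, 23, 27, 28, 31, 34], requiring 10 comparisons. The merge step runs in O(n) time where n is the total number of elements.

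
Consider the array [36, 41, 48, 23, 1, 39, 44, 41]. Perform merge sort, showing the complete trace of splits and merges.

Merge sort trace:

Split: [36, 41, 48, 23, 1, 39, 44, 41] -> [36, 41, 48, 23] and [1, 39, 44, 41]
  Split: [36, 41, 48, 23] -> [36, 41] and [48, 23]
    Split: [36, 41] -> [36] and [41]
    Merge: [36] + [41] -> [36, 41]
    Split: [48, 23] -> [48] and [23]
    Merge: [48] + [23] -> [23, 48]
  Merge: [36, 41] + [23, 48] -> [23, 36, 41, 48]
  Split: [1, 39, 44, 41] -> [1, 39] and [44, 41]
    Split: [1, 39] -> [1] and [39]
    Merge: [1] + [39] -> [1, 39]
    Split: [44, 41] -> [44] and [41]
    Merge: [44] + [41] -> [41, 44]
  Merge: [1, 39] + [41, 44] -> [1, 39, 41, 44]
Merge: [23, 36, 41, 48] + [1, 39, 41, 44] -> [1, 23, 36, 39, 41, 41, 44, 48]

Final sorted array: [1, 23, 36, 39, 41, 41, 44, 48]

The merge sort proceeds by recursively splitting the array and merging sorted halves.
After all merges, the sorted array is [1, 23, 36, 39, 41, 41, 44, 48].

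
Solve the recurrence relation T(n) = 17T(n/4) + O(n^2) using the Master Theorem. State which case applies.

Master Theorem for T(n) = 17T(n/4) + O(n^2):

a = 17, b = 4, c = 2
log_b(a) = log_4(17) = 2.0437

Case 1: c = 2 < log_4(17) = 2.0437
T(n) = O(n^(log_4 17))

For T(n) = 17T(n/4) + O(n^2): log_4(17) = 2.0437. This is Case 1 of the Master Theorem (c < log_b(a), work dominated by leaves), giving O(n^(log_4 17)).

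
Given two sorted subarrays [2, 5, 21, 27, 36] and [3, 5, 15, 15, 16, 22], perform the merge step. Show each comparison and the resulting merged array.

Merging process:

Compare 2 vs 3: take 2 from left. Merged: [2]
Compare 5 vs 3: take 3 from right. Merged: [2, 3]
Compare 5 vs 5: take 5 from left. Merged: [2, 3, 5]
Compare 21 vs 5: take 5 from right. Merged: [2, 3, 5, 5]
Compare 21 vs 15: take 15 from right. Merged: [2, 3, 5, 5, 15]
Compare 21 vs 15: take 15 from right. Merged: [2, 3, 5, 5, 15, 15]
Compare 21 vs 16: take 16 from right. Merged: [2, 3, 5, 5, 15, 15, 16]
Compare 21 vs 22: take 21 from left. Merged: [2, 3, 5, 5, 15, 15, 16, 21]
Compare 27 vs 22: take 22 from right. Merged: [2, 3, 5, 5, 15, 15, 16, 21, 22]
Append remaining from left: [27, 36]. Merged: [2, 3, 5, 5, 15, 15, 16, 21, 22, 27, 36]

Final merged array: [2, 3, 5, 5, 15, 15, 16, 21, 22, 27, 36]
Total comparisons: 9

The merged array is [2, 3, 5, 5, 15, 15, 16, 21, 22, 27, 36], requiring 9 comparisons. The merge step runs in O(n) time where n is the total number of elements.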